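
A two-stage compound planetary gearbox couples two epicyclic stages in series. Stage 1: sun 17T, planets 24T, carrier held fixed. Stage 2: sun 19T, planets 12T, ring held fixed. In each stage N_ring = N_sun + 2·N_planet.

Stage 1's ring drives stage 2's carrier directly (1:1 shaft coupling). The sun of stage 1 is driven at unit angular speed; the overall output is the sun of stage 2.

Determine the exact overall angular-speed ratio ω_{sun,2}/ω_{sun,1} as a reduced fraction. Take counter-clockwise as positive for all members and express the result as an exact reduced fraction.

Stage 1: N_ring = 17 + 2·24 = 65
Stage 1: 17(ω_s−ω_c) = −65(ω_r−ω_c),  ω_c=0, ω_s=1
Stage 1: ω_r = 0 − (17/65)(1−0) = -17/65
  ⇒ ω_r¹/ω_s¹ = -17/65
Stage 2: N_ring = 19 + 2·12 = 43
Stage 2: 19(ω_s−ω_c) = −43(ω_r−ω_c),  ω_r=0, ω_c=1
Stage 2: ω_s = 1 − (43/19)(0−1) = 62/19
  ⇒ ω_s²/ω_c² = 62/19
Coupling ω_c² = ω_r¹ ⇒ overall = -17/65 × 62/19 = -1054/1235

-1054/1235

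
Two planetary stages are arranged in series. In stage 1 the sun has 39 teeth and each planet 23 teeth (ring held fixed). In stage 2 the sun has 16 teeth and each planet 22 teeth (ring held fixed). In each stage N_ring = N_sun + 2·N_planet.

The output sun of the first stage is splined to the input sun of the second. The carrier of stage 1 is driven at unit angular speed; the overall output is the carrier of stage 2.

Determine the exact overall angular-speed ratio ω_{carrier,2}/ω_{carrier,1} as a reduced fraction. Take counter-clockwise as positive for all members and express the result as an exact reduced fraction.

496/741

Stage 1: N_ring = 39 + 2·23 = 85
Stage 1: 39(ω_s−ω_c) = −85(ω_r−ω_c),  ω_r=0, ω_c=1
Stage 1: ω_s = 1 − (85/39)(0−1) = 124/39
  ⇒ ω_s¹/ω_c¹ = 124/39
Stage 2: N_ring = 16 + 2·22 = 60
Stage 2: 16(ω_s−ω_c) = −60(ω_r−ω_c),  ω_r=0, ω_s=1
Stage 2: 16(1−ω_c) = −60(0−ω_c)  ⇒  76ω_c = 16  ⇒  ω_c = 4/19
  ⇒ ω_c²/ω_s² = 4/19
Coupling ω_s² = ω_s¹ ⇒ overall = 124/39 × 4/19 = 496/741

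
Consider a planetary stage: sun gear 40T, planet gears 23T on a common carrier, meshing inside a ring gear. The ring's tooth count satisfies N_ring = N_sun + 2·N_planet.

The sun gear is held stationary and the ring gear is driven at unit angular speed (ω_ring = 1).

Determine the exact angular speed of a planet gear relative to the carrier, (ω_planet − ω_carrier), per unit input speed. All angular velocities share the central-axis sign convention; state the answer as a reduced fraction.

1720/1449

N_ring = 40 + 2·23 = 86
40(ω_s−ω_c) = −86(ω_r−ω_c),  ω_s=0, ω_r=1
40(0−ω_c) = −86(1−ω_c)  ⇒  126ω_c = 86  ⇒  ω_c = 43/63
sun–planet: 40·(0−43/63) = −23·(ω_p−ω_c)  ⇒  ω_p−ω_c = −(40/23)·(-43/63) = 1720/1449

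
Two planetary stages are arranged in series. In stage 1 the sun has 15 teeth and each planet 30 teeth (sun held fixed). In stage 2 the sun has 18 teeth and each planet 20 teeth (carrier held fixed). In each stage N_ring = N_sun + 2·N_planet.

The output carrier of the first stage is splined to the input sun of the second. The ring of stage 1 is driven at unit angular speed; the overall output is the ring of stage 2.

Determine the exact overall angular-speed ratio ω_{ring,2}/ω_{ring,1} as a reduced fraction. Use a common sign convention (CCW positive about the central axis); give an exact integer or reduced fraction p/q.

-15/58

Stage 1: N_ring = 15 + 2·30 = 75
Stage 1: 15(ω_s−ω_c) = −75(ω_r−ω_c),  ω_s=0, ω_r=1
Stage 1: 15(0−ω_c) = −75(1−ω_c)  ⇒  90ω_c = 75  ⇒  ω_c = 5/6
  ⇒ ω_c¹/ω_r¹ = 5/6
Stage 2: N_ring = 18 + 2·20 = 58
Stage 2: 18(ω_s−ω_c) = −58(ω_r−ω_c),  ω_c=0, ω_s=1
Stage 2: ω_r = 0 − (18/58)(1−0) = -9/29
  ⇒ ω_r²/ω_s² = -9/29
Coupling ω_s² = ω_c¹ ⇒ overall = 5/6 × -9/29 = -15/58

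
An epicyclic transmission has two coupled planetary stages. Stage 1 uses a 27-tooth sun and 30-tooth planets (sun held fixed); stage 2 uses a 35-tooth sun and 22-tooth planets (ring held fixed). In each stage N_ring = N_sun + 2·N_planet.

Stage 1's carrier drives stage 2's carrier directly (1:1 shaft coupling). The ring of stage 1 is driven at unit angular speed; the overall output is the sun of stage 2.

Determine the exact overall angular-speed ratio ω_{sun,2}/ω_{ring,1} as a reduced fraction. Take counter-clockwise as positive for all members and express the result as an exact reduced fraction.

87/35

Stage 1: N_ring = 27 + 2·30 = 87
Stage 1: 27(ω_s−ω_c) = −87(ω_r−ω_c),  ω_s=0, ω_r=1
Stage 1: 27(0−ω_c) = −87(1−ω_c)  ⇒  114ω_c = 87  ⇒  ω_c = 29/38
  ⇒ ω_c¹/ω_r¹ = 29/38
Stage 2: N_ring = 35 + 2·22 = 79
Stage 2: 35(ω_s−ω_c) = −79(ω_r−ω_c),  ω_r=0, ω_c=1
Stage 2: ω_s = 1 − (79/35)(0−1) = 114/35
  ⇒ ω_s²/ω_c² = 114/35
Coupling ω_c² = ω_c¹ ⇒ overall = 29/38 × 114/35 = 87/35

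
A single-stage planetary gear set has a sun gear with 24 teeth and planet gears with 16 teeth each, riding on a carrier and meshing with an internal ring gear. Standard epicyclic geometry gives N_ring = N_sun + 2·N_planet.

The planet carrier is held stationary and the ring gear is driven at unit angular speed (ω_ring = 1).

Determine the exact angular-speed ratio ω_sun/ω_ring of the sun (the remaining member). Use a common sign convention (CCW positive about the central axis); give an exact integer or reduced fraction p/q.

-7/3

N_ring = 24 + 2·16 = 56
24(ω_s−ω_c) = −56(ω_r−ω_c),  ω_c=0, ω_r=1
ω_s = 0 − (56/24)(1−0) = -7/3
ω_s/ω_r = -7/3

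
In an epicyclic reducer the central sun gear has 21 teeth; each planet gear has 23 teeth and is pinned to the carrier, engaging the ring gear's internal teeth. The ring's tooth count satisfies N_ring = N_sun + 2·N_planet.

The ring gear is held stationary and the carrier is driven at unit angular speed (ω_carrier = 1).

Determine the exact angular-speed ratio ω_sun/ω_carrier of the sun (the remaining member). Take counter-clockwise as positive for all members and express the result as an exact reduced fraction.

88/21

N_ring = 21 + 2·23 = 67
21(ω_s−ω_c) = −67(ω_r−ω_c),  ω_r=0, ω_c=1
ω_s = 1 − (67/21)(0−1) = 88/21
ω_s/ω_c = 88/21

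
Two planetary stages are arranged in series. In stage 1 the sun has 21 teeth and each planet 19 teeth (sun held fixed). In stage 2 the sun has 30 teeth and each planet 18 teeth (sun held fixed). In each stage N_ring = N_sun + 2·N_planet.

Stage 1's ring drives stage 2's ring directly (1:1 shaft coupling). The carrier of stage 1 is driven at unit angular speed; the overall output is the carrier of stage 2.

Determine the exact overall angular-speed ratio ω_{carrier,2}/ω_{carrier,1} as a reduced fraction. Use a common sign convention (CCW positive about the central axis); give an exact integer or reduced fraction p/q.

55/59

Stage 1: N_ring = 21 + 2·19 = 59
Stage 1: 21(ω_s−ω_c) = −59(ω_r−ω_c),  ω_s=0, ω_c=1
Stage 1: ω_r = 1 − (21/59)(0−1) = 80/59
  ⇒ ω_r¹/ω_c¹ = 80/59
Stage 2: N_ring = 30 + 2·18 = 66
Stage 2: 30(ω_s−ω_c) = −66(ω_r−ω_c),  ω_s=0, ω_r=1
Stage 2: 30(0−ω_c) = −66(1−ω_c)  ⇒  96ω_c = 66  ⇒  ω_c = 11/16
  ⇒ ω_c²/ω_r² = 11/16
Coupling ω_r² = ω_r¹ ⇒ overall = 80/59 × 11/16 = 55/59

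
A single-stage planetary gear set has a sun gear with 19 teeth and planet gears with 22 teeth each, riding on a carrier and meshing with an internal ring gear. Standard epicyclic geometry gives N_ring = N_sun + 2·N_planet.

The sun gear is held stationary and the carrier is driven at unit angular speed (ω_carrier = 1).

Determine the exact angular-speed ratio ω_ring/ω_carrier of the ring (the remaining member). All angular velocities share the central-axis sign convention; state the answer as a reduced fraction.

82/63

N_ring = 19 + 2·22 = 63
19(ω_s−ω_c) = −63(ω_r−ω_c),  ω_s=0, ω_c=1
ω_r = 1 − (19/63)(0−1) = 82/63
ω_r/ω_c = 82/63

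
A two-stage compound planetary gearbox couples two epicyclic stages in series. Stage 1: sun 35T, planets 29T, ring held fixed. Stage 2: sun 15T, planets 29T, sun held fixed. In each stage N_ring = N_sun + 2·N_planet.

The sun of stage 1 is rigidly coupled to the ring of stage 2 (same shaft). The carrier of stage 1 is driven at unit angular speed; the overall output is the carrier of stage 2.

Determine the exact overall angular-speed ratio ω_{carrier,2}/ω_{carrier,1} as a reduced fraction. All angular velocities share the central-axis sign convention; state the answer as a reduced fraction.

1168/385

Stage 1: N_ring = 35 + 2·29 = 93
Stage 1: 35(ω_s−ω_c) = −93(ω_r−ω_c),  ω_r=0, ω_c=1
Stage 1: ω_s = 1 − (93/35)(0−1) = 128/35
  ⇒ ω_s¹/ω_c¹ = 128/35
Stage 2: N_ring = 15 + 2·29 = 73
Stage 2: 15(ω_s−ω_c) = −73(ω_r−ω_c),  ω_s=0, ω_r=1
Stage 2: 15(0−ω_c) = −73(1−ω_c)  ⇒  88ω_c = 73  ⇒  ω_c = 73/88
  ⇒ ω_c²/ω_r² = 73/88
Coupling ω_r² = ω_s¹ ⇒ overall = 128/35 × 73/88 = 1168/385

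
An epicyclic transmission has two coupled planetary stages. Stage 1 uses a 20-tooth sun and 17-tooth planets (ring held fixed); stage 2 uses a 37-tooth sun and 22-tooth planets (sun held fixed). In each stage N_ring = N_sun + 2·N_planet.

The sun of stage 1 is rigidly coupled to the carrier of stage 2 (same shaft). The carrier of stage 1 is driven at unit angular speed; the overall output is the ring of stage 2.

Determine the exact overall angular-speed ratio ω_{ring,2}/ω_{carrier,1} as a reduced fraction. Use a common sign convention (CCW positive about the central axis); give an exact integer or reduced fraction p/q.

2183/405

Stage 1: N_ring = 20 + 2·17 = 54
Stage 1: 20(ω_s−ω_c) = −54(ω_r−ω_c),  ω_r=0, ω_c=1
Stage 1: ω_s = 1 − (54/20)(0−1) = 37/10
  ⇒ ω_s¹/ω_c¹ = 37/10
Stage 2: N_ring = 37 + 2·22 = 81
Stage 2: 37(ω_s−ω_c) = −81(ω_r−ω_c),  ω_s=0, ω_c=1
Stage 2: ω_r = 1 − (37/81)(0−1) = 118/81
  ⇒ ω_r²/ω_c² = 118/81
Coupling ω_c² = ω_s¹ ⇒ overall = 37/10 × 118/81 = 2183/405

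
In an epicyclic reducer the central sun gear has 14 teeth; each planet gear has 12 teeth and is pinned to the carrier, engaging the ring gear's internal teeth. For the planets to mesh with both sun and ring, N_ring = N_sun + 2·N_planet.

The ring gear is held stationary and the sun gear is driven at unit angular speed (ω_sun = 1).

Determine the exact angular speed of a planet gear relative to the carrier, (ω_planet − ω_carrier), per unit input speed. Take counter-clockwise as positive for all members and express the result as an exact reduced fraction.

N_ring = 14 + 2·12 = 38
14(ω_s−ω_c) = −38(ω_r−ω_c),  ω_r=0, ω_s=1
14(1−ω_c) = −38(0−ω_c)  ⇒  52ω_c = 14  ⇒  ω_c = 7/26
sun–planet: 14·(1−7/26) = −12·(ω_p−ω_c)  ⇒  ω_p−ω_c = −(14/12)·(19/26) = -133/156

-133/156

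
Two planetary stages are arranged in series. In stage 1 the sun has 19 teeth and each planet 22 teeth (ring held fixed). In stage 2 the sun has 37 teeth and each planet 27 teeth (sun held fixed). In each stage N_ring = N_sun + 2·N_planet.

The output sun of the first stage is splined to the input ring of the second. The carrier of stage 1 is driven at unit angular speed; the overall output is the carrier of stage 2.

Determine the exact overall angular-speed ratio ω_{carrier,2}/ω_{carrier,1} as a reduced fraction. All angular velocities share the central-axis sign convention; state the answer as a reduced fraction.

Stage 1: N_ring = 19 + 2·22 = 63
Stage 1: 19(ω_s−ω_c) = −63(ω_r−ω_c),  ω_r=0, ω_c=1
Stage 1: ω_s = 1 − (63/19)(0−1) = 82/19
  ⇒ ω_s¹/ω_c¹ = 82/19
Stage 2: N_ring = 37 + 2·27 = 91
Stage 2: 37(ω_s−ω_c) = −91(ω_r−ω_c),  ω_s=0, ω_r=1
Stage 2: 37(0−ω_c) = −91(1−ω_c)  ⇒  128ω_c = 91  ⇒  ω_c = 91/128
  ⇒ ω_c²/ω_r² = 91/128
Coupling ω_r² = ω_s¹ ⇒ overall = 82/19 × 91/128 = 3731/1216

3731/1216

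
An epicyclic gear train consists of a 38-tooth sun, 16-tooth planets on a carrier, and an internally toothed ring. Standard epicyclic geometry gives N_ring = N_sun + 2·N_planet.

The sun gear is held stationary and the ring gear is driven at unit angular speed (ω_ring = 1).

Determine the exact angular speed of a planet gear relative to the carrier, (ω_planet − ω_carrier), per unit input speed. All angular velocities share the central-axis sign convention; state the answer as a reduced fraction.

N_ring = 38 + 2·16 = 70
38(ω_s−ω_c) = −70(ω_r−ω_c),  ω_s=0, ω_r=1
38(0−ω_c) = −70(1−ω_c)  ⇒  108ω_c = 70  ⇒  ω_c = 35/54
sun–planet: 38·(0−35/54) = −16·(ω_p−ω_c)  ⇒  ω_p−ω_c = −(38/16)·(-35/54) = 665/432

665/432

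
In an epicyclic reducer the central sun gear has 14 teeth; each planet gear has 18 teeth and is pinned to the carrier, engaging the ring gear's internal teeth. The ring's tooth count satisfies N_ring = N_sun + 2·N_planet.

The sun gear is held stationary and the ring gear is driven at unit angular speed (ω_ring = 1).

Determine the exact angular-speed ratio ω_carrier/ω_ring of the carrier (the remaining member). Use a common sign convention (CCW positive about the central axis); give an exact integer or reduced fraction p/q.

N_ring = 14 + 2·18 = 50
14(ω_s−ω_c) = −50(ω_r−ω_c),  ω_s=0, ω_r=1
14(0−ω_c) = −50(1−ω_c)  ⇒  64ω_c = 50  ⇒  ω_c = 25/32
ω_c/ω_r = 25/32

25/32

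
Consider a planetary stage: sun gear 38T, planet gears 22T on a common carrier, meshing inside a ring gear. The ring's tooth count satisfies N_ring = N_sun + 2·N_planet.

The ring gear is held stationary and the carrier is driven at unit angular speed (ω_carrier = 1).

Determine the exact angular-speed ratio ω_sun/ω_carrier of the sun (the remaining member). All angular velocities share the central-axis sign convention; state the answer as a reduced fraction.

60/19

N_ring = 38 + 2·22 = 82
38(ω_s−ω_c) = −82(ω_r−ω_c),  ω_r=0, ω_c=1
ω_s = 1 − (82/38)(0−1) = 60/19
ω_s/ω_c = 60/19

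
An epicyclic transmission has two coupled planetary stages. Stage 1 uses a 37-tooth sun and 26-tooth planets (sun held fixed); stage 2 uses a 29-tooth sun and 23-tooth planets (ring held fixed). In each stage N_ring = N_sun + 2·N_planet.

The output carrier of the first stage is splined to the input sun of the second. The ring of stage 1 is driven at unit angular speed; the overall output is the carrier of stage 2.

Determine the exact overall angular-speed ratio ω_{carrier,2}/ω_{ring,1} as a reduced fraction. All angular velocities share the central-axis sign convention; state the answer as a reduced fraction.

2581/13104

Stage 1: N_ring = 37 + 2·26 = 89
Stage 1: 37(ω_s−ω_c) = −89(ω_r−ω_c),  ω_s=0, ω_r=1
Stage 1: 37(0−ω_c) = −89(1−ω_c)  ⇒  126ω_c = 89  ⇒  ω_c = 89/126
  ⇒ ω_c¹/ω_r¹ = 89/126
Stage 2: N_ring = 29 + 2·23 = 75
Stage 2: 29(ω_s−ω_c) = −75(ω_r−ω_c),  ω_r=0, ω_s=1
Stage 2: 29(1−ω_c) = −75(0−ω_c)  ⇒  104ω_c = 29  ⇒  ω_c = 29/104
  ⇒ ω_c²/ω_s² = 29/104
Coupling ω_s² = ω_c¹ ⇒ overall = 89/126 × 29/104 = 2581/13104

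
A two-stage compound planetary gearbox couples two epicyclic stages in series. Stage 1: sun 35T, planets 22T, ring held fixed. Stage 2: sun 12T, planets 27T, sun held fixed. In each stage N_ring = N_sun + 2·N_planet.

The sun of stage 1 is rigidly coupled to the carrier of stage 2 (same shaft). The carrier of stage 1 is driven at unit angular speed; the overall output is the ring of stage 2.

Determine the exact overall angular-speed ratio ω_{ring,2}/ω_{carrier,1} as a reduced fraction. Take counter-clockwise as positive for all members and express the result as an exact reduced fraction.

1482/385

Stage 1: N_ring = 35 + 2·22 = 79
Stage 1: 35(ω_s−ω_c) = −79(ω_r−ω_c),  ω_r=0, ω_c=1
Stage 1: ω_s = 1 − (79/35)(0−1) = 114/35
  ⇒ ω_s¹/ω_c¹ = 114/35
Stage 2: N_ring = 12 + 2·27 = 66
Stage 2: 12(ω_s−ω_c) = −66(ω_r−ω_c),  ω_s=0, ω_c=1
Stage 2: ω_r = 1 − (12/66)(0−1) = 13/11
  ⇒ ω_r²/ω_c² = 13/11
Coupling ω_c² = ω_s¹ ⇒ overall = 114/35 × 13/11 = 1482/385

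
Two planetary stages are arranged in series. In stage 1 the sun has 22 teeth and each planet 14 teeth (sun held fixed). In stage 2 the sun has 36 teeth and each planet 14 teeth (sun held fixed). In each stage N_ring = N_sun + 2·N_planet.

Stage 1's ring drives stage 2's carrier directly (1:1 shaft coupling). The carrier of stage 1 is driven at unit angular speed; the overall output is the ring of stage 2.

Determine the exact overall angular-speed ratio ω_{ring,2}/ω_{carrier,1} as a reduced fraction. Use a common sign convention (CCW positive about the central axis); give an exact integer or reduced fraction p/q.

9/4

Stage 1: N_ring = 22 + 2·14 = 50
Stage 1: 22(ω_s−ω_c) = −50(ω_r−ω_c),  ω_s=0, ω_c=1
Stage 1: ω_r = 1 − (22/50)(0−1) = 36/25
  ⇒ ω_r¹/ω_c¹ = 36/25
Stage 2: N_ring = 36 + 2·14 = 64
Stage 2: 36(ω_s−ω_c) = −64(ω_r−ω_c),  ω_s=0, ω_c=1
Stage 2: ω_r = 1 − (36/64)(0−1) = 25/16
  ⇒ ω_r²/ω_c² = 25/16
Coupling ω_c² = ω_r¹ ⇒ overall = 36/25 × 25/16 = 9/4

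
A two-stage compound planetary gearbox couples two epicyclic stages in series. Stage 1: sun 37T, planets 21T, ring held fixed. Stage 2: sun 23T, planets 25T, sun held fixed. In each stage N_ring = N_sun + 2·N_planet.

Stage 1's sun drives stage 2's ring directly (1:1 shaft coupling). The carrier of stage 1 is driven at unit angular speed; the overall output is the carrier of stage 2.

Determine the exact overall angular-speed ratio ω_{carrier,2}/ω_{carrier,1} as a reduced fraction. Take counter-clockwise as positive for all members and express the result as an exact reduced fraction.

2117/888

Stage 1: N_ring = 37 + 2·21 = 79
Stage 1: 37(ω_s−ω_c) = −79(ω_r−ω_c),  ω_r=0, ω_c=1
Stage 1: ω_s = 1 − (79/37)(0−1) = 116/37
  ⇒ ω_s¹/ω_c¹ = 116/37
Stage 2: N_ring = 23 + 2·25 = 73
Stage 2: 23(ω_s−ω_c) = −73(ω_r−ω_c),  ω_s=0, ω_r=1
Stage 2: 23(0−ω_c) = −73(1−ω_c)  ⇒  96ω_c = 73  ⇒  ω_c = 73/96
  ⇒ ω_c²/ω_r² = 73/96
Coupling ω_r² = ω_s¹ ⇒ overall = 116/37 × 73/96 = 2117/888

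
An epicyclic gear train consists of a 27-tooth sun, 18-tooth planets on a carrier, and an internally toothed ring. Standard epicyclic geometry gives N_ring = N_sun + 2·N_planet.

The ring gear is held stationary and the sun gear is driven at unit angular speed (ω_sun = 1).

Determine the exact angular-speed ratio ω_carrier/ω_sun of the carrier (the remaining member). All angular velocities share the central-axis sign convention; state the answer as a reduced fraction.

3/10

N_ring = 27 + 2·18 = 63
27(ω_s−ω_c) = −63(ω_r−ω_c),  ω_r=0, ω_s=1
27(1−ω_c) = −63(0−ω_c)  ⇒  90ω_c = 27  ⇒  ω_c = 3/10
ω_c/ω_s = 3/10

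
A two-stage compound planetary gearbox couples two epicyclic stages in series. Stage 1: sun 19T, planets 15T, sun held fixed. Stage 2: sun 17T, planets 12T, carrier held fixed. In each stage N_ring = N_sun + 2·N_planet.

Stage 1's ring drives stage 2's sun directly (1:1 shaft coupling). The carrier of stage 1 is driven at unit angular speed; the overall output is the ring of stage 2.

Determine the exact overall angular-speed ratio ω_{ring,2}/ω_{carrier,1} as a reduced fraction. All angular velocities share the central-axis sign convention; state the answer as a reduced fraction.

-1156/2009

Stage 1: N_ring = 19 + 2·15 = 49
Stage 1: 19(ω_s−ω_c) = −49(ω_r−ω_c),  ω_s=0, ω_c=1
Stage 1: ω_r = 1 − (19/49)(0−1) = 68/49
  ⇒ ω_r¹/ω_c¹ = 68/49
Stage 2: N_ring = 17 + 2·12 = 41
Stage 2: 17(ω_s−ω_c) = −41(ω_r−ω_c),  ω_c=0, ω_s=1
Stage 2: ω_r = 0 − (17/41)(1−0) = -17/41
  ⇒ ω_r²/ω_s² = -17/41
Coupling ω_s² = ω_r¹ ⇒ overall = 68/49 × -17/41 = -1156/2009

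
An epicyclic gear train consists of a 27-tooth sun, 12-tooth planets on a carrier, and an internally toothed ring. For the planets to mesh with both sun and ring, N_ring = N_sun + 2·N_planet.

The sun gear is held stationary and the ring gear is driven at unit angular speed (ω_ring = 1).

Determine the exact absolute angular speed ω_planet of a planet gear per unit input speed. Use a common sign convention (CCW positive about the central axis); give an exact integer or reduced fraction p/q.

N_ring = 27 + 2·12 = 51
27(ω_s−ω_c) = −51(ω_r−ω_c),  ω_s=0, ω_r=1
27(0−ω_c) = −51(1−ω_c)  ⇒  78ω_c = 51  ⇒  ω_c = 17/26
sun–planet: 27·(0−17/26) = −12·(ω_p−ω_c)  ⇒  ω_p−ω_c = −(27/12)·(-17/26) = 153/104
ω_p = 17/26 + 153/104 = 17/8

17/8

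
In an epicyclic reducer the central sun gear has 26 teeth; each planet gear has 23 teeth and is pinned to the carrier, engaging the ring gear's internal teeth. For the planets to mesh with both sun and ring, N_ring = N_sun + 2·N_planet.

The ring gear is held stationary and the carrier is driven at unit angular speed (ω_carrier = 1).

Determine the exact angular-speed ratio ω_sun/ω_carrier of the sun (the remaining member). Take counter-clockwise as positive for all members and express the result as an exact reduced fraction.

49/13

N_ring = 26 + 2·23 = 72
26(ω_s−ω_c) = −72(ω_r−ω_c),  ω_r=0, ω_c=1
ω_s = 1 − (72/26)(0−1) = 49/13
ω_s/ω_c = 49/13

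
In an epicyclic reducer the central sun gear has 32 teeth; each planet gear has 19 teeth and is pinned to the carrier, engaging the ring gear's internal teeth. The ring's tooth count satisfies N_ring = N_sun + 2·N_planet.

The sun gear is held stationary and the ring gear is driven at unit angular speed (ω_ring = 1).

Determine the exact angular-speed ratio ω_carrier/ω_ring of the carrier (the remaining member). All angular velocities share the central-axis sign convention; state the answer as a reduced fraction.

35/51

N_ring = 32 + 2·19 = 70
32(ω_s−ω_c) = −70(ω_r−ω_c),  ω_s=0, ω_r=1
32(0−ω_c) = −70(1−ω_c)  ⇒  102ω_c = 70  ⇒  ω_c = 35/51
ω_c/ω_r = 35/51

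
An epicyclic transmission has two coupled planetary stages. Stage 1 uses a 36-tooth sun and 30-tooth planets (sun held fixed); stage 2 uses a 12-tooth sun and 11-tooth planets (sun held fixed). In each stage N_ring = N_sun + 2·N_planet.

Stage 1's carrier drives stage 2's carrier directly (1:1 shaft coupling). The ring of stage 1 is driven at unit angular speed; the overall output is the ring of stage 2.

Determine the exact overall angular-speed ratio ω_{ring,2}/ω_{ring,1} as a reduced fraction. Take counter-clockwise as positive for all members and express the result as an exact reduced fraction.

Stage 1: N_ring = 36 + 2·30 = 96
Stage 1: 36(ω_s−ω_c) = −96(ω_r−ω_c),  ω_s=0, ω_r=1
Stage 1: 36(0−ω_c) = −96(1−ω_c)  ⇒  132ω_c = 96  ⇒  ω_c = 8/11
  ⇒ ω_c¹/ω_r¹ = 8/11
Stage 2: N_ring = 12 + 2·11 = 34
Stage 2: 12(ω_s−ω_c) = −34(ω_r−ω_c),  ω_s=0, ω_c=1
Stage 2: ω_r = 1 − (12/34)(0−1) = 23/17
  ⇒ ω_r²/ω_c² = 23/17
Coupling ω_c² = ω_c¹ ⇒ overall = 8/11 × 23/17 = 184/187

184/187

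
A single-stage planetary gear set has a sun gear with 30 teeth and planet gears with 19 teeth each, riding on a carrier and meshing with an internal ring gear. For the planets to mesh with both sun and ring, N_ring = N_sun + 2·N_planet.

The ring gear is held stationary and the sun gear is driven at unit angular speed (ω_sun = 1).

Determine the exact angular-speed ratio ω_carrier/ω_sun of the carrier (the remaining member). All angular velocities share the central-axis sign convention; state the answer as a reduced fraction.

N_ring = 30 + 2·19 = 68
30(ω_s−ω_c) = −68(ω_r−ω_c),  ω_r=0, ω_s=1
30(1−ω_c) = −68(0−ω_c)  ⇒  98ω_c = 30  ⇒  ω_c = 15/49
ω_c/ω_s = 15/49

15/49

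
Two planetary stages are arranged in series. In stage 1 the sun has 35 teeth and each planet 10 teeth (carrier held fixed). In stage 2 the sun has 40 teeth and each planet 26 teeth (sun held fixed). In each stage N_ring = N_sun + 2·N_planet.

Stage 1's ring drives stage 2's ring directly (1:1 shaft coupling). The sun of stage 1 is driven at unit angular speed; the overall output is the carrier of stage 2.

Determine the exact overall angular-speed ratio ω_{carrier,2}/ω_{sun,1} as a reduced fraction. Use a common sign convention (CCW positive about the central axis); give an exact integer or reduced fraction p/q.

-161/363

Stage 1: N_ring = 35 + 2·10 = 55
Stage 1: 35(ω_s−ω_c) = −55(ω_r−ω_c),  ω_c=0, ω_s=1
Stage 1: ω_r = 0 − (35/55)(1−0) = -7/11
  ⇒ ω_r¹/ω_s¹ = -7/11
Stage 2: N_ring = 40 + 2·26 = 92
Stage 2: 40(ω_s−ω_c) = −92(ω_r−ω_c),  ω_s=0, ω_r=1
Stage 2: 40(0−ω_c) = −92(1−ω_c)  ⇒  132ω_c = 92  ⇒  ω_c = 23/33
  ⇒ ω_c²/ω_r² = 23/33
Coupling ω_r² = ω_r¹ ⇒ overall = -7/11 × 23/33 = -161/363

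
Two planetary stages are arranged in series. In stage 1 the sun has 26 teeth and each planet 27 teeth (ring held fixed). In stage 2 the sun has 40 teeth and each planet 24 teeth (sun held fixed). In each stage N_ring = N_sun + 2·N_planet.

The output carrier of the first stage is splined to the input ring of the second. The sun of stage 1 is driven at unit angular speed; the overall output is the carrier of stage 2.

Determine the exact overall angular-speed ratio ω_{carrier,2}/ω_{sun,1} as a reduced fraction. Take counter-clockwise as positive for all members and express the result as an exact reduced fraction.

Stage 1: N_ring = 26 + 2·27 = 80
Stage 1: 26(ω_s−ω_c) = −80(ω_r−ω_c),  ω_r=0, ω_s=1
Stage 1: 26(1−ω_c) = −80(0−ω_c)  ⇒  106ω_c = 26  ⇒  ω_c = 13/53
  ⇒ ω_c¹/ω_s¹ = 13/53
Stage 2: N_ring = 40 + 2·24 = 88
Stage 2: 40(ω_s−ω_c) = −88(ω_r−ω_c),  ω_s=0, ω_r=1
Stage 2: 40(0−ω_c) = −88(1−ω_c)  ⇒  128ω_c = 88  ⇒  ω_c = 11/16
  ⇒ ω_c²/ω_r² = 11/16
Coupling ω_r² = ω_c¹ ⇒ overall = 13/53 × 11/16 = 143/848

143/848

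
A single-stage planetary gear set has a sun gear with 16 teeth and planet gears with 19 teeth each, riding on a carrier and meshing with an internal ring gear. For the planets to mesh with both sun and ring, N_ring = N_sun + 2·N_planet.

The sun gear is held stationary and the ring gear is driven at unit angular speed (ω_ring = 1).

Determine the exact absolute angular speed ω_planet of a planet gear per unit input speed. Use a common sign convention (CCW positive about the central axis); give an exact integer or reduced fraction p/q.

27/19

N_ring = 16 + 2·19 = 54
16(ω_s−ω_c) = −54(ω_r−ω_c),  ω_s=0, ω_r=1
16(0−ω_c) = −54(1−ω_c)  ⇒  70ω_c = 54  ⇒  ω_c = 27/35
sun–planet: 16·(0−27/35) = −19·(ω_p−ω_c)  ⇒  ω_p−ω_c = −(16/19)·(-27/35) = 432/665
ω_p = 27/35 + 432/665 = 27/19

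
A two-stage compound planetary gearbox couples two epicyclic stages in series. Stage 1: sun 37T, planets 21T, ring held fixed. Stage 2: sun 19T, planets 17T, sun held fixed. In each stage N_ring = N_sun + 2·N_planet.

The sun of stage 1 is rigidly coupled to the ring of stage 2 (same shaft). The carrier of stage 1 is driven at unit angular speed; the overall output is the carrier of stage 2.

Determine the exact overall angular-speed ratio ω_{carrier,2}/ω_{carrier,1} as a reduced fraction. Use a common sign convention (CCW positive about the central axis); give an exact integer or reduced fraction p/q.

1537/666

Stage 1: N_ring = 37 + 2·21 = 79
Stage 1: 37(ω_s−ω_c) = −79(ω_r−ω_c),  ω_r=0, ω_c=1
Stage 1: ω_s = 1 − (79/37)(0−1) = 116/37
  ⇒ ω_s¹/ω_c¹ = 116/37
Stage 2: N_ring = 19 + 2·17 = 53
Stage 2: 19(ω_s−ω_c) = −53(ω_r−ω_c),  ω_s=0, ω_r=1
Stage 2: 19(0−ω_c) = −53(1−ω_c)  ⇒  72ω_c = 53  ⇒  ω_c = 53/72
  ⇒ ω_c²/ω_r² = 53/72
Coupling ω_r² = ω_s¹ ⇒ overall = 116/37 × 53/72 = 1537/666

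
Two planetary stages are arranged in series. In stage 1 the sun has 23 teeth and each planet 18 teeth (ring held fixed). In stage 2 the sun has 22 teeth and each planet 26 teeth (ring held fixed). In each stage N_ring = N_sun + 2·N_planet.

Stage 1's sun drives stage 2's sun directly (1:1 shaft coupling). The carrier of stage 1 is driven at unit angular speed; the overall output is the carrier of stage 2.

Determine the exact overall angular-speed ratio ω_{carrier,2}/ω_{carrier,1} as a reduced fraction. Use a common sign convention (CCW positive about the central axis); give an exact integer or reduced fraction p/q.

Stage 1: N_ring = 23 + 2·18 = 59
Stage 1: 23(ω_s−ω_c) = −59(ω_r−ω_c),  ω_r=0, ω_c=1
Stage 1: ω_s = 1 − (59/23)(0−1) = 82/23
  ⇒ ω_s¹/ω_c¹ = 82/23
Stage 2: N_ring = 22 + 2·26 = 74
Stage 2: 22(ω_s−ω_c) = −74(ω_r−ω_c),  ω_r=0, ω_s=1
Stage 2: 22(1−ω_c) = −74(0−ω_c)  ⇒  96ω_c = 22  ⇒  ω_c = 11/48
  ⇒ ω_c²/ω_s² = 11/48
Coupling ω_s² = ω_s¹ ⇒ overall = 82/23 × 11/48 = 451/552

451/552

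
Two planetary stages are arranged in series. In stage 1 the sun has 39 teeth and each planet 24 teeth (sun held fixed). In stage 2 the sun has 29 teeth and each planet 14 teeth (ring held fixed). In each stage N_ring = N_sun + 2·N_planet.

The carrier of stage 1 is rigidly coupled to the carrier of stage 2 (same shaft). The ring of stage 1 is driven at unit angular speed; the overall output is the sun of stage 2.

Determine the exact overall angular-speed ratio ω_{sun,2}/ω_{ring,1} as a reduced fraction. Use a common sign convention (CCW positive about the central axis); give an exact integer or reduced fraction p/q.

Stage 1: N_ring = 39 + 2·24 = 87
Stage 1: 39(ω_s−ω_c) = −87(ω_r−ω_c),  ω_s=0, ω_r=1
Stage 1: 39(0−ω_c) = −87(1−ω_c)  ⇒  126ω_c = 87  ⇒  ω_c = 29/42
  ⇒ ω_c¹/ω_r¹ = 29/42
Stage 2: N_ring = 29 + 2·14 = 57
Stage 2: 29(ω_s−ω_c) = −57(ω_r−ω_c),  ω_r=0, ω_c=1
Stage 2: ω_s = 1 − (57/29)(0−1) = 86/29
  ⇒ ω_s²/ω_c² = 86/29
Coupling ω_c² = ω_c¹ ⇒ overall = 29/42 × 86/29 = 43/21

43/21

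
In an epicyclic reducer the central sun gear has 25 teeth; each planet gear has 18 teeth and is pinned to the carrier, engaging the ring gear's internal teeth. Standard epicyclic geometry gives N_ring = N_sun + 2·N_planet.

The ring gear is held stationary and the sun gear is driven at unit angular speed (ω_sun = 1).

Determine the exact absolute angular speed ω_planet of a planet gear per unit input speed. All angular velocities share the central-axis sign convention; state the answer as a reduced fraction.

N_ring = 25 + 2·18 = 61
25(ω_s−ω_c) = −61(ω_r−ω_c),  ω_r=0, ω_s=1
25(1−ω_c) = −61(0−ω_c)  ⇒  86ω_c = 25  ⇒  ω_c = 25/86
sun–planet: 25·(1−25/86) = −18·(ω_p−ω_c)  ⇒  ω_p−ω_c = −(25/18)·(61/86) = -1525/1548
ω_p = 25/86 − 1525/1548 = -25/36

-25/36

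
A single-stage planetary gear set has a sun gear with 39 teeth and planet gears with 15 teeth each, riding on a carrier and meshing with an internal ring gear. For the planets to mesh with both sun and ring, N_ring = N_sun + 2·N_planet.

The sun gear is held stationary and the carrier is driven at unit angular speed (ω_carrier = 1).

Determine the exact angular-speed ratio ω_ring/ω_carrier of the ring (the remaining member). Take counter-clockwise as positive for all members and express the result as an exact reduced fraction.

36/23

N_ring = 39 + 2·15 = 69
39(ω_s−ω_c) = −69(ω_r−ω_c),  ω_s=0, ω_c=1
ω_r = 1 − (39/69)(0−1) = 36/23
ω_r/ω_c = 36/23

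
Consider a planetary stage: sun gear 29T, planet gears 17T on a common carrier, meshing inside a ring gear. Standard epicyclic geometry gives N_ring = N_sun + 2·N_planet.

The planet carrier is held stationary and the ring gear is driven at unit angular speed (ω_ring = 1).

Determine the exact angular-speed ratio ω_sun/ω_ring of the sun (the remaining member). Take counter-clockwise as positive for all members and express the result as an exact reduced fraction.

N_ring = 29 + 2·17 = 63
29(ω_s−ω_c) = −63(ω_r−ω_c),  ω_c=0, ω_r=1
ω_s = 0 − (63/29)(1−0) = -63/29
ω_s/ω_r = -63/29

-63/29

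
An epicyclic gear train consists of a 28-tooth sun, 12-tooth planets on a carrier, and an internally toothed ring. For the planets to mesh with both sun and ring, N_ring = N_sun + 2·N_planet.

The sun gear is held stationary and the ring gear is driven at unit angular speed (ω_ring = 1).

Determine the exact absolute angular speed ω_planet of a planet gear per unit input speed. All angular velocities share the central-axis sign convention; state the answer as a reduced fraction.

13/6

N_ring = 28 + 2·12 = 52
28(ω_s−ω_c) = −52(ω_r−ω_c),  ω_s=0, ω_r=1
28(0−ω_c) = −52(1−ω_c)  ⇒  80ω_c = 52  ⇒  ω_c = 13/20
sun–planet: 28·(0−13/20) = −12·(ω_p−ω_c)  ⇒  ω_p−ω_c = −(28/12)·(-13/20) = 91/60
ω_p = 13/20 + 91/60 = 13/6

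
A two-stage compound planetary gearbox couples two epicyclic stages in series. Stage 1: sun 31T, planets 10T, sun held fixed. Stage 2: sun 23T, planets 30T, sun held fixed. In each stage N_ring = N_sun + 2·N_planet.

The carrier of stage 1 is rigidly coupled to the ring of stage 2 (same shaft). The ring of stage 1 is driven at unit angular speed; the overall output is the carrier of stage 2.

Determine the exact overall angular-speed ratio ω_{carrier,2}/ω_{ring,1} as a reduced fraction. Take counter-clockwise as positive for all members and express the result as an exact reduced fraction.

Stage 1: N_ring = 31 + 2·10 = 51
Stage 1: 31(ω_s−ω_c) = −51(ω_r−ω_c),  ω_s=0, ω_r=1
Stage 1: 31(0−ω_c) = −51(1−ω_c)  ⇒  82ω_c = 51  ⇒  ω_c = 51/82
  ⇒ ω_c¹/ω_r¹ = 51/82
Stage 2: N_ring = 23 + 2·30 = 83
Stage 2: 23(ω_s−ω_c) = −83(ω_r−ω_c),  ω_s=0, ω_r=1
Stage 2: 23(0−ω_c) = −83(1−ω_c)  ⇒  106ω_c = 83  ⇒  ω_c = 83/106
  ⇒ ω_c²/ω_r² = 83/106
Coupling ω_r² = ω_c¹ ⇒ overall = 51/82 × 83/106 = 4233/8692

4233/8692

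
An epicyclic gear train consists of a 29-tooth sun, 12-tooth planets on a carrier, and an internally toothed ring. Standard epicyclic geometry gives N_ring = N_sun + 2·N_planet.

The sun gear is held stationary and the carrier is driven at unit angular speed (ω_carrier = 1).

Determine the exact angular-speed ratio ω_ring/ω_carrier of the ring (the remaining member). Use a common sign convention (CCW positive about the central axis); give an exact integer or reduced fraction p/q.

82/53

N_ring = 29 + 2·12 = 53
29(ω_s−ω_c) = −53(ω_r−ω_c),  ω_s=0, ω_c=1
ω_r = 1 − (29/53)(0−1) = 82/53
ω_r/ω_c = 82/53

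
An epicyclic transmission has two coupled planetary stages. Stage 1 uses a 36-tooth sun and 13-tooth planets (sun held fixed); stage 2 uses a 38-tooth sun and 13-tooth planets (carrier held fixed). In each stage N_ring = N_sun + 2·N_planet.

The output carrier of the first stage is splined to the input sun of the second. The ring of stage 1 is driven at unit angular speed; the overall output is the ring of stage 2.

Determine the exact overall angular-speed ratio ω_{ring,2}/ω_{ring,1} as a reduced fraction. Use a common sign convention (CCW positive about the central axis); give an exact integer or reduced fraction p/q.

Stage 1: N_ring = 36 + 2·13 = 62
Stage 1: 36(ω_s−ω_c) = −62(ω_r−ω_c),  ω_s=0, ω_r=1
Stage 1: 36(0−ω_c) = −62(1−ω_c)  ⇒  98ω_c = 62  ⇒  ω_c = 31/49
  ⇒ ω_c¹/ω_r¹ = 31/49
Stage 2: N_ring = 38 + 2·13 = 64
Stage 2: 38(ω_s−ω_c) = −64(ω_r−ω_c),  ω_c=0, ω_s=1
Stage 2: ω_r = 0 − (38/64)(1−0) = -19/32
  ⇒ ω_r²/ω_s² = -19/32
Coupling ω_s² = ω_c¹ ⇒ overall = 31/49 × -19/32 = -589/1568

-589/1568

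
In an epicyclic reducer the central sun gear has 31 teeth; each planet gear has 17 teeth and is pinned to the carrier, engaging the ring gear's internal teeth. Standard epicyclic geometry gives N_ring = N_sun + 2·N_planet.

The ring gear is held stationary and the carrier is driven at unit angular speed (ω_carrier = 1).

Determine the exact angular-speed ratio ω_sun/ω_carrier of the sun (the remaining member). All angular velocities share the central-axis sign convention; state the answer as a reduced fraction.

N_ring = 31 + 2·17 = 65
31(ω_s−ω_c) = −65(ω_r−ω_c),  ω_r=0, ω_c=1
ω_s = 1 − (65/31)(0−1) = 96/31
ω_s/ω_c = 96/31

96/31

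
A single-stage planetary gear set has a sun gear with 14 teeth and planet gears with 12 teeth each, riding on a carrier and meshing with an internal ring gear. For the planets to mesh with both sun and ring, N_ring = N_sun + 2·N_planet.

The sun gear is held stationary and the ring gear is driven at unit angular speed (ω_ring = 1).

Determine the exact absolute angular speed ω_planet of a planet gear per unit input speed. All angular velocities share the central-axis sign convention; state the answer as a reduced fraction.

N_ring = 14 + 2·12 = 38
14(ω_s−ω_c) = −38(ω_r−ω_c),  ω_s=0, ω_r=1
14(0−ω_c) = −38(1−ω_c)  ⇒  52ω_c = 38  ⇒  ω_c = 19/26
sun–planet: 14·(0−19/26) = −12·(ω_p−ω_c)  ⇒  ω_p−ω_c = −(14/12)·(-19/26) = 133/156
ω_p = 19/26 + 133/156 = 19/12

19/12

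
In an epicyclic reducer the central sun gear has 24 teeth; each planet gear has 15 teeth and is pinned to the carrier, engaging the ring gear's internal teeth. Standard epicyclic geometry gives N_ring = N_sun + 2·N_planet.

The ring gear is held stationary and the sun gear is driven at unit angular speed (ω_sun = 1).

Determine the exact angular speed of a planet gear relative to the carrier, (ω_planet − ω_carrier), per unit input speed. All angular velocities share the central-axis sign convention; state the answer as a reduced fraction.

N_ring = 24 + 2·15 = 54
24(ω_s−ω_c) = −54(ω_r−ω_c),  ω_r=0, ω_s=1
24(1−ω_c) = −54(0−ω_c)  ⇒  78ω_c = 24  ⇒  ω_c = 4/13
sun–planet: 24·(1−4/13) = −15·(ω_p−ω_c)  ⇒  ω_p−ω_c = −(24/15)·(9/13) = -72/65

-72/65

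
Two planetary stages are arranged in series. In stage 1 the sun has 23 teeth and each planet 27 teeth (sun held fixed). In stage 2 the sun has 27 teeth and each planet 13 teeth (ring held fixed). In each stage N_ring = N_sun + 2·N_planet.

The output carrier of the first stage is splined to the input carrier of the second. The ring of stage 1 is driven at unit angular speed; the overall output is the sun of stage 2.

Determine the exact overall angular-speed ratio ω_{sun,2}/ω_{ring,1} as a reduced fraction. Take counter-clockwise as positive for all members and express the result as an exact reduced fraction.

Stage 1: N_ring = 23 + 2·27 = 77
Stage 1: 23(ω_s−ω_c) = −77(ω_r−ω_c),  ω_s=0, ω_r=1
Stage 1: 23(0−ω_c) = −77(1−ω_c)  ⇒  100ω_c = 77  ⇒  ω_c = 77/100
  ⇒ ω_c¹/ω_r¹ = 77/100
Stage 2: N_ring = 27 + 2·13 = 53
Stage 2: 27(ω_s−ω_c) = −53(ω_r−ω_c),  ω_r=0, ω_c=1
Stage 2: ω_s = 1 − (53/27)(0−1) = 80/27
  ⇒ ω_s²/ω_c² = 80/27
Coupling ω_c² = ω_c¹ ⇒ overall = 77/100 × 80/27 = 308/135

308/135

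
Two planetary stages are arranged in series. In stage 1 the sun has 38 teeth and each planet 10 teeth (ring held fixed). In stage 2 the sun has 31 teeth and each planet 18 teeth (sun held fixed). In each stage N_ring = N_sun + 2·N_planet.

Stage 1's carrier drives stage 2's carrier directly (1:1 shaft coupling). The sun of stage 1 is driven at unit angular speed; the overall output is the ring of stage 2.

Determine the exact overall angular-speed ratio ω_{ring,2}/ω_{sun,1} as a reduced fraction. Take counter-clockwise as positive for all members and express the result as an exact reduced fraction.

Stage 1: N_ring = 38 + 2·10 = 58
Stage 1: 38(ω_s−ω_c) = −58(ω_r−ω_c),  ω_r=0, ω_s=1
Stage 1: 38(1−ω_c) = −58(0−ω_c)  ⇒  96ω_c = 38  ⇒  ω_c = 19/48
  ⇒ ω_c¹/ω_s¹ = 19/48
Stage 2: N_ring = 31 + 2·18 = 67
Stage 2: 31(ω_s−ω_c) = −67(ω_r−ω_c),  ω_s=0, ω_c=1
Stage 2: ω_r = 1 − (31/67)(0−1) = 98/67
  ⇒ ω_r²/ω_c² = 98/67
Coupling ω_c² = ω_c¹ ⇒ overall = 19/48 × 98/67 = 931/1608

931/1608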